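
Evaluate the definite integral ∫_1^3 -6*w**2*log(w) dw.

52/3 - 54*log(3)

Integrate by parts once (u = ln w, dv = -6*w**2 dw).
An antiderivative is F(w) = -2*w**3*(3*log(w) - 1)/3.
Then F(3) - F(1) = (18 - 54*log(3)) - (2/3) = 52/3 - 54*log(3).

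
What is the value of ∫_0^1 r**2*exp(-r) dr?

Integrate by parts twice (u = r^2, dv = exp(-r) dr).
An antiderivative is F(r) = (-r**2 - 2*r - 2)*exp(-r).
Then F(1) - F(0) = (-5*exp(-1)) - (-2) = 2 - 5*exp(-1).

2 - 5*exp(-1)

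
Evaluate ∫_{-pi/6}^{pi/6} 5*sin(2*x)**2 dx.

Use the identity sin^2(2*x) = (1 - cos(4*x))/2.
An antiderivative is F(x) = 5*x/2 - 5*sin(4*x)/8.
Then F(pi/6) - F(-pi/6) = (-5*sqrt(3)/16 + 5*pi/12) - (-5*pi/12 + 5*sqrt(3)/16) = -5*sqrt(3)/8 + 5*pi/6.

-5*sqrt(3)/8 + 5*pi/6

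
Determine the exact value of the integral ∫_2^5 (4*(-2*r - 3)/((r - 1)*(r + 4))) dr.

-4*log(3) - 4*log(2)

Factor the denominator: r**2 + 3*r - 4 = (r + 4)(r - 1).
Partial fractions: 4*(-2*r - 3)/((r - 1)*(r + 4)) = -4/(r + 4) - 4/(r - 1).
An antiderivative is F(r) = -4*log(r - 1) - 4*log(r + 4).
Then F(5) - F(2) = (-8*log(3) - 8*log(2)) - (-4*log(3) - 4*log(2)) = -4*log(3) - 4*log(2).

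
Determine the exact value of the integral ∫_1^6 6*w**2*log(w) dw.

-430/3 + 432*log(2) + 432*log(3)

Integrate by parts once (u = ln w, dv = 6*w**2 dw).
An antiderivative is F(w) = 2*w**3*(3*log(w) - 1)/3.
Then F(6) - F(1) = (-144 + 432*log(2) + 432*log(3)) - (-2/3) = -430/3 + 432*log(2) + 432*log(3).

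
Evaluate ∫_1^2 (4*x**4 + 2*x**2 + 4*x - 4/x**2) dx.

502/15

By the power rule, an antiderivative is F(x) = 4*x**5/5 + 2*x**3/3 + 2*x**2 + 4/x.
Then F(2) - F(1) = (614/15) - (112/15) = 502/15.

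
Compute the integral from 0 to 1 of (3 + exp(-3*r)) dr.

An antiderivative is F(r) = 3*r - exp(-3*r)/3.
Then F(1) - F(0) = (3 - exp(-3)/3) - (-1/3) = 10/3 - exp(-3)/3.

10/3 - exp(-3)/3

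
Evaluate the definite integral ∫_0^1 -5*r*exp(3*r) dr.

Integrate by parts once (u = r, dv = -5*exp(3*r) dr).
An antiderivative is F(r) = (-15*r + 5)*exp(3*r)/9.
Then F(1) - F(0) = (-10*exp(3)/9) - (5/9) = -10*exp(3)/9 - 5/9.

-10*exp(3)/9 - 5/9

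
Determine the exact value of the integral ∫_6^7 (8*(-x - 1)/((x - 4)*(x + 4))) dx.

Factor the denominator: x**2 - 16 = (x + 4)(x - 4).
Partial fractions: 8*(-x - 1)/((x - 4)*(x + 4)) = -3/(x + 4) - 5/(x - 4).
An antiderivative is F(x) = -5*log(x - 4) - 3*log(x + 4).
Then F(7) - F(6) = (-3*log(11) - 5*log(3)) - (-8*log(2) - 3*log(5)) = -3*log(11) - 5*log(3) + 3*log(5) + 8*log(2).

-3*log(11) - 5*log(3) + 3*log(5) + 8*log(2)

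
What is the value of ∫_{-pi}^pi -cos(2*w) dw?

An antiderivative is F(w) = -sin(2*w)/2.
Then F(pi) - F(-pi) = (0) - (0) = 0.

0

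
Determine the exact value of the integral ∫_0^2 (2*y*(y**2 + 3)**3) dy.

Let u = y**2 + 3, so du = 2*y dy. When y = 0, u = 3; when y = 2, u = 7.
The integral becomes ∫ u**3 du from 3 to 7, with antiderivative u**4/4.
Back in y: F(y) = (y**2 + 3)**4/4.
Then F(2) - F(0) = (2401/4) - (81/4) = 580.

580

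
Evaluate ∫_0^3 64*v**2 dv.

576

Let u = 4*v, so du = 4 dv. When v = 0, u = 0; when v = 3, u = 12.
The integral becomes ∫ u**2 du from 0 to 12, with antiderivative u**3/3.
Back in v: F(v) = 64*v**3/3.
Then F(3) - F(0) = (576) - (0) = 576.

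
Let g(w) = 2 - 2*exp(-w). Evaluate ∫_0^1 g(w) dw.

2*exp(-1)

An antiderivative is F(w) = 2*w + 2*exp(-w).
Then F(1) - F(0) = (2*exp(-1) + 2) - (2) = 2*exp(-1).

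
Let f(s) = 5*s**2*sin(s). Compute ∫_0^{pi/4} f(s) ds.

Integrate by parts twice (u = s^2, dv = 5*sin(s) ds).
An antiderivative is F(s) = -5*s**2*cos(s) + 10*s*sin(s) + 10*cos(s).
Then F(pi/4) - F(0) = (5*sqrt(2)*(-pi**2 + 8*pi + 32)/32) - (10) = -10 - 5*sqrt(2)*pi**2/32 + 5*sqrt(2)*pi/4 + 5*sqrt(2).

-10 - 5*sqrt(2)*pi**2/32 + 5*sqrt(2)*pi/4 + 5*sqrt(2)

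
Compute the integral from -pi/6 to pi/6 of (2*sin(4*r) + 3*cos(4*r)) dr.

An antiderivative is F(r) = 3*sin(4*r)/4 - cos(4*r)/2.
Then F(pi/6) - F(-pi/6) = (1/4 + 3*sqrt(3)/8) - (1/4 - 3*sqrt(3)/8) = 3*sqrt(3)/4.

3*sqrt(3)/4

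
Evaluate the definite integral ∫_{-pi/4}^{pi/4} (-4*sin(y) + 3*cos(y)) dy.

3*sqrt(2)

An antiderivative is F(y) = 3*sin(y) + 4*cos(y).
Then F(pi/4) - F(-pi/4) = (7*sqrt(2)/2) - (sqrt(2)/2) = 3*sqrt(2).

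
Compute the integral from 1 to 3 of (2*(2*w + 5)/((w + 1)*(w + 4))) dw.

-2*log(5) + 2*log(2) + 2*log(7)

Factor the denominator: w**2 + 5*w + 4 = (w + 4)(w + 1).
Partial fractions: 2*(2*w + 5)/((w + 1)*(w + 4)) = 2/(w + 4) + 2/(w + 1).
An antiderivative is F(w) = 2*log(w + 1) + 2*log(w + 4).
Then F(3) - F(1) = (4*log(2) + 2*log(7)) - (log(100)) = -2*log(5) + 2*log(2) + 2*log(7).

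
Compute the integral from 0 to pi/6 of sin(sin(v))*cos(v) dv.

Let u = sin(v), so du = cos(v) dv. When v = 0, u = 0; when v = pi/6, u = 1/2.
The integral becomes ∫ sin(u) du from 0 to 1/2, with antiderivative -cos(u).
Back in v: F(v) = -cos(sin(v)).
Then F(pi/6) - F(0) = (-cos(1/2)) - (-1) = 1 - cos(1/2).

1 - cos(1/2)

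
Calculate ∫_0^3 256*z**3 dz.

Let u = 4*z, so du = 4 dz. When z = 0, u = 0; when z = 3, u = 12.
The integral becomes ∫ u**3 du from 0 to 12, with antiderivative u**4/4.
Back in z: F(z) = 64*z**4.
Then F(3) - F(0) = (5184) - (0) = 5184.

5184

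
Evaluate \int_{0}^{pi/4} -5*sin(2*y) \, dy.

-5/2

An antiderivative is F(y) = 5*cos(2*y)/2.
Then F(pi/4) - F(0) = (0) - (5/2) = -5/2.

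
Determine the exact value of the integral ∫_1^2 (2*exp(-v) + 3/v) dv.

-2*exp(-2) + 2*exp(-1) + 3*log(2)

An antiderivative is F(v) = 3*log(v) - 2*exp(-v).
Then F(2) - F(1) = (-2*exp(-2) + 3*log(2)) - (-2*exp(-1)) = -2*exp(-2) + 2*exp(-1) + 3*log(2).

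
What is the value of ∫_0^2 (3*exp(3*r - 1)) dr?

-(1 - exp(6))*exp(-1)

Let u = 3*r - 1, so du = 3 dr. When r = 0, u = -1; when r = 2, u = 5.
The integral becomes ∫ exp(u) du from -1 to 5, with antiderivative exp(u).
Back in r: F(r) = exp(3*r - 1).
Then F(2) - F(0) = (exp(5)) - (exp(-1)) = -(1 - exp(6))*exp(-1).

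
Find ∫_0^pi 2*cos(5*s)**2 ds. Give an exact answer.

Use the identity cos^2(5*s) = (1 + cos(10*s))/2.
An antiderivative is F(s) = s + sin(10*s)/10.
Then F(pi) - F(0) = (pi) - (0) = pi.

pi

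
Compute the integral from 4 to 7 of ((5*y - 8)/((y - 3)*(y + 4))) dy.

Factor the denominator: y**2 + y - 12 = (y + 4)(y - 3).
Partial fractions: (5*y - 8)/((y - 3)*(y + 4)) = 4/(y + 4) + 1/(y - 3).
An antiderivative is F(y) = log(y - 3) + 4*log(y + 4).
Then F(7) - F(4) = (2*log(2) + 4*log(11)) - (12*log(2)) = -10*log(2) + 4*log(11).

-10*log(2) + 4*log(11)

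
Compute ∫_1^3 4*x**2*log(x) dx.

Integrate by parts once (u = ln x, dv = 4*x**2 dx).
An antiderivative is F(x) = 4*x**3*(3*log(x) - 1)/9.
Then F(3) - F(1) = (-12 + 36*log(3)) - (-4/9) = -104/9 + 36*log(3).

-104/9 + 36*log(3)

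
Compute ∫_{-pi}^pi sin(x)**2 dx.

pi

Use the identity sin^2(x) = (1 - cos(2*x))/2.
An antiderivative is F(x) = x/2 - sin(2*x)/4.
Then F(pi) - F(-pi) = (pi/2) - (-pi/2) = pi.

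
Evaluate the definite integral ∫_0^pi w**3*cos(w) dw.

12 - 3*pi**2

Integrate by parts 3 times (u = w^3, dv = cos(w) dw).
An antiderivative is F(w) = w**3*sin(w) + 3*w**2*cos(w) - 6*w*sin(w) - 6*cos(w).
Then F(pi) - F(0) = (6 - 3*pi**2) - (-6) = 12 - 3*pi**2.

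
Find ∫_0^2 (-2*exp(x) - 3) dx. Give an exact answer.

-2*exp(2) - 4

An antiderivative is F(x) = -3*x - 2*exp(x).
Then F(2) - F(0) = (-2*exp(2) - 6) - (-2) = -2*exp(2) - 4.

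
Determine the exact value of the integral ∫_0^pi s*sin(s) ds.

pi

Integrate by parts once (u = s, dv = sin(s) ds).
An antiderivative is F(s) = -s*cos(s) + sin(s).
Then F(pi) - F(0) = (pi) - (0) = pi.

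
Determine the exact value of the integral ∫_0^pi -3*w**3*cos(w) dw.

Integrate by parts 3 times (u = w^3, dv = -3*cos(w) dw).
An antiderivative is F(w) = -3*w**3*sin(w) - 9*w**2*cos(w) + 18*w*sin(w) + 18*cos(w).
Then F(pi) - F(0) = (-18 + 9*pi**2) - (18) = -36 + 9*pi**2.

-36 + 9*pi**2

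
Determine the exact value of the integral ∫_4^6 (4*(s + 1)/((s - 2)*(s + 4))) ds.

log(25/4)

Factor the denominator: s**2 + 2*s - 8 = (s + 4)(s - 2).
Partial fractions: 4*(s + 1)/((s - 2)*(s + 4)) = 2/(s + 4) + 2/(s - 2).
An antiderivative is F(s) = 2*log(s - 2) + 2*log(s + 4).
Then F(6) - F(4) = (2*log(5) + 6*log(2)) - (8*log(2)) = log(25/4).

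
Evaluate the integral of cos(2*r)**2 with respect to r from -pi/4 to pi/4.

pi/4

Use the identity cos^2(2*r) = (1 + cos(4*r))/2.
An antiderivative is F(r) = r/2 + sin(4*r)/8.
Then F(pi/4) - F(-pi/4) = (pi/8) - (-pi/8) = pi/4.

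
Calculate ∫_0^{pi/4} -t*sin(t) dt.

sqrt(2)*(-4 + pi)/8

Integrate by parts once (u = t, dv = -sin(t) dt).
An antiderivative is F(t) = t*cos(t) - sin(t).
Then F(pi/4) - F(0) = (sqrt(2)*(-4 + pi)/8) - (0) = sqrt(2)*(-4 + pi)/8.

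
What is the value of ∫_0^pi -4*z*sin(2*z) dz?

2*pi

Integrate by parts once (u = z, dv = -4*sin(2*z) dz).
An antiderivative is F(z) = 2*z*cos(2*z) - sin(2*z).
Then F(pi) - F(0) = (2*pi) - (0) = 2*pi.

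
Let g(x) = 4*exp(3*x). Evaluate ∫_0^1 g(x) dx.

-4/3 + 4*exp(3)/3

An antiderivative is F(x) = 4*exp(3*x)/3.
Then F(1) - F(0) = (4*exp(3)/3) - (4/3) = -4/3 + 4*exp(3)/3.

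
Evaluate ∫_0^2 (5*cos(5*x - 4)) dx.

Let u = 5*x - 4, so du = 5 dx. When x = 0, u = -4; when x = 2, u = 6.
The integral becomes ∫ cos(u) du from -4 to 6, with antiderivative sin(u).
Back in x: F(x) = sin(5*x - 4).
Then F(2) - F(0) = (sin(6)) - (-sin(4)) = sin(4) + sin(6).

sin(4) + sin(6)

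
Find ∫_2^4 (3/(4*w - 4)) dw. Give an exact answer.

3*log(3)/4

An antiderivative is F(w) = 3*log(4*w - 4)/4.
Then F(4) - F(2) = (3*log(12)/4) - (3*log(2)/2) = 3*log(3)/4.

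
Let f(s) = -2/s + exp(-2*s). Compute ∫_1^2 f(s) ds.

(-4*exp(4)*log(2) - 1 + exp(2))*exp(-4)/2

An antiderivative is F(s) = -2*log(s) - exp(-2*s)/2.
Then F(2) - F(1) = (-2*log(2) - exp(-4)/2) - (-exp(-2)/2) = (-4*exp(4)*log(2) - 1 + exp(2))*exp(-4)/2.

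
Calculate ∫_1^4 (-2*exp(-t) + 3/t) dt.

An antiderivative is F(t) = 3*log(t) + 2*exp(-t).
Then F(4) - F(1) = (2*exp(-4) + 6*log(2)) - (2*exp(-1)) = -2*exp(-1) + 2*exp(-4) + 6*log(2).

-2*exp(-1) + 2*exp(-4) + 6*log(2)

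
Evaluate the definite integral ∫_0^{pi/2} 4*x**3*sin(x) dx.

-24 + 3*pi**2

Integrate by parts 3 times (u = x^3, dv = 4*sin(x) dx).
An antiderivative is F(x) = -4*x**3*cos(x) + 12*x**2*sin(x) + 24*x*cos(x) - 24*sin(x).
Then F(pi/2) - F(0) = (-24 + 3*pi**2) - (0) = -24 + 3*pi**2.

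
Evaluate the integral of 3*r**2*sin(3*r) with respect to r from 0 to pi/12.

Integrate by parts twice (u = r^2, dv = 3*sin(3*r) dr).
An antiderivative is F(r) = -r**2*cos(3*r) + 2*r*sin(3*r)/3 + 2*cos(3*r)/9.
Then F(pi/12) - F(0) = (sqrt(2)*(-pi**2 + 8*pi + 32)/288) - (2/9) = -2/9 - sqrt(2)*pi**2/288 + sqrt(2)*pi/36 + sqrt(2)/9.

-2/9 - sqrt(2)*pi**2/288 + sqrt(2)*pi/36 + sqrt(2)/9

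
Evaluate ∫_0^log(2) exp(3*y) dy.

Let u = exp(y), so du = exp(y) dy. When y = 0, u = 1; when y = log(2), u = 2.
The integral becomes ∫ u**2 du from 1 to 2, with antiderivative u**3/3.
Back in y: F(y) = exp(3*y)/3.
Then F(log(2)) - F(0) = (8/3) - (1/3) = 7/3.

7/3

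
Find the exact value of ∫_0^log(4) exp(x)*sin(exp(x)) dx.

cos(1) - cos(4)

Let u = exp(x), so du = exp(x) dx. When x = 0, u = 1; when x = log(4), u = 4.
The integral becomes ∫ sin(u) du from 1 to 4, with antiderivative -cos(u).
Back in x: F(x) = -cos(exp(x)).
Then F(log(4)) - F(0) = (-cos(4)) - (-cos(1)) = cos(1) - cos(4).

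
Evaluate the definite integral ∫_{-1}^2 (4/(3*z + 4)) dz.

4*log(10)/3

An antiderivative is F(z) = 4*log(3*z + 4)/3.
Then F(2) - F(-1) = (4*log(10)/3) - (0) = 4*log(10)/3.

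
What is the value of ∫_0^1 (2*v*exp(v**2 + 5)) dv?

Let u = v**2 + 5, so du = 2*v dv. When v = 0, u = 5; when v = 1, u = 6.
The integral becomes ∫ exp(u) du from 5 to 6, with antiderivative exp(u).
Back in v: F(v) = exp(v**2 + 5).
Then F(1) - F(0) = (exp(6)) - (exp(5)) = -exp(5) + exp(6).

-exp(5) + exp(6)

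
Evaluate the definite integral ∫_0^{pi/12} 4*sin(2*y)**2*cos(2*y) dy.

1/12

Let u = sin(2*y), so du = 2*cos(2*y) dy. When y = 0, u = 0; when y = pi/12, u = 1/2.
The integral becomes 2·∫ u**2 du from 0 to 1/2, with antiderivative 2*u**3/3.
Back in y: F(y) = 2*sin(2*y)**3/3.
Then F(pi/12) - F(0) = (1/12) - (0) = 1/12.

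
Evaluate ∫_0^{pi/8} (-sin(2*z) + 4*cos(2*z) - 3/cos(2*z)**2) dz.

-2 + 5*sqrt(2)/4

An antiderivative is F(z) = 2*sin(2*z) + cos(2*z)/2 - 3*tan(2*z)/2.
Then F(pi/8) - F(0) = (-3/2 + 5*sqrt(2)/4) - (1/2) = -2 + 5*sqrt(2)/4.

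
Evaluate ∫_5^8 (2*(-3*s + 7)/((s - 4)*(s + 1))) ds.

-log(81)

Factor the denominator: s**2 - 3*s - 4 = (s + 1)(s - 4).
Partial fractions: 2*(-3*s + 7)/((s - 4)*(s + 1)) = -4/(s + 1) - 2/(s - 4).
An antiderivative is F(s) = -2*log(s - 4) - 4*log(s + 1).
Then F(8) - F(5) = (-8*log(3) - 4*log(2)) - (-4*log(3) - 4*log(2)) = -log(81).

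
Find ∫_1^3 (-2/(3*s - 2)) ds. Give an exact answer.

-2*log(7)/3

An antiderivative is F(s) = -2*log(3*s - 2)/3.
Then F(3) - F(1) = (-2*log(7)/3) - (0) = -2*log(7)/3.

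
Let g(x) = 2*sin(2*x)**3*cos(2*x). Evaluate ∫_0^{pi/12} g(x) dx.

Let u = sin(2*x), so du = 2*cos(2*x) dx. When x = 0, u = 0; when x = pi/12, u = 1/2.
The integral becomes ∫ u**3 du from 0 to 1/2, with antiderivative u**4/4.
Back in x: F(x) = sin(2*x)**4/4.
Then F(pi/12) - F(0) = (1/64) - (0) = 1/64.

1/64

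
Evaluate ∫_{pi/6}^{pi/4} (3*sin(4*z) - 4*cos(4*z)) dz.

An antiderivative is F(z) = -sin(4*z) - 3*cos(4*z)/4.
Then F(pi/4) - F(pi/6) = (3/4) - (3/8 - sqrt(3)/2) = 3/8 + sqrt(3)/2.

3/8 + sqrt(3)/2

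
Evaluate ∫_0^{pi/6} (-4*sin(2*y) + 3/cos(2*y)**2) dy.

An antiderivative is F(y) = 2*cos(2*y) + 3*tan(2*y)/2.
Then F(pi/6) - F(0) = (1 + 3*sqrt(3)/2) - (2) = -1 + 3*sqrt(3)/2.

-1 + 3*sqrt(3)/2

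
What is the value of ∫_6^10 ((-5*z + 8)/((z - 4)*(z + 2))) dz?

Factor the denominator: z**2 - 2*z - 8 = (z + 2)(z - 4).
Partial fractions: (-5*z + 8)/((z - 4)*(z + 2)) = -3/(z + 2) - 2/(z - 4).
An antiderivative is F(z) = -2*log(z - 4) - 3*log(z + 2).
Then F(10) - F(6) = (-8*log(2) - 5*log(3)) - (-11*log(2)) = -5*log(3) + 3*log(2).

-5*log(3) + 3*log(2)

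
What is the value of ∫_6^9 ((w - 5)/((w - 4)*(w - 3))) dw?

Factor the denominator: w**2 - 7*w + 12 = (w - 3)(w - 4).
Partial fractions: (w - 5)/((w - 4)*(w - 3)) = 2/(w - 3) - 1/(w - 4).
An antiderivative is F(w) = -log(w - 4) + 2*log(w - 3).
Then F(9) - F(6) = (log(36/5)) - (log(9/2)) = log(8/5).

log(8/5)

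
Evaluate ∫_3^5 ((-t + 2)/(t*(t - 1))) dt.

log(18/25)

Factor the denominator: t**2 - t = t(t - 1).
Partial fractions: (-t + 2)/(t*(t - 1)) = -2/t + 1/(t - 1).
An antiderivative is F(t) = -2*log(t) + log(t - 1).
Then F(5) - F(3) = (log(4/25)) - (log(2/9)) = log(18/25).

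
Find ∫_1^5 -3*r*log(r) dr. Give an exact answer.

18 - 75*log(5)/2

Integrate by parts once (u = ln r, dv = -3*r dr).
An antiderivative is F(r) = -3*r**2*(2*log(r) - 1)/4.
Then F(5) - F(1) = (75/4 - 75*log(5)/2) - (3/4) = 18 - 75*log(5)/2.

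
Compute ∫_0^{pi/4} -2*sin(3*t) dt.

-2/3 - sqrt(2)/3

An antiderivative is F(t) = 2*cos(3*t)/3.
Then F(pi/4) - F(0) = (-sqrt(2)/3) - (2/3) = -2/3 - sqrt(2)/3.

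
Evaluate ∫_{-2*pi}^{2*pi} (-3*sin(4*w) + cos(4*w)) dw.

0

An antiderivative is F(w) = sin(4*w)/4 + 3*cos(4*w)/4.
Then F(2*pi) - F(-2*pi) = (3/4) - (3/4) = 0.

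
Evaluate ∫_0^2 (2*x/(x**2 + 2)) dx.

Let u = x**2 + 2, so du = 2*x dx. When x = 0, u = 2; when x = 2, u = 6.
The integral becomes ∫ 1/u du from 2 to 6, with antiderivative log(u).
Back in x: F(x) = log(x**2 + 2).
Then F(2) - F(0) = (log(6)) - (log(2)) = log(3).

log(3)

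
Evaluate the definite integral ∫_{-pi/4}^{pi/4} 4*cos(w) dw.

4*sqrt(2)

An antiderivative is F(w) = 4*sin(w).
Then F(pi/4) - F(-pi/4) = (2*sqrt(2)) - (-2*sqrt(2)) = 4*sqrt(2).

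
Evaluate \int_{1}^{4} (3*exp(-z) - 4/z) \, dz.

-8*log(2) - 3*exp(-4) + 3*exp(-1)

An antiderivative is F(z) = -4*log(z) - 3*exp(-z).
Then F(4) - F(1) = (-8*log(2) - 3*exp(-4)) - (-3*exp(-1)) = -8*log(2) - 3*exp(-4) + 3*exp(-1).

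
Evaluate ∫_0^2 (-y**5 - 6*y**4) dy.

By the power rule, an antiderivative is F(y) = -y**6/6 - 6*y**5/5.
Then F(2) - F(0) = (-736/15) - (0) = -736/15.

-736/15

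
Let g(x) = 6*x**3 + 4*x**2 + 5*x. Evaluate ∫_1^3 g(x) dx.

524/3

By the power rule, an antiderivative is F(x) = 3*x**4/2 + 4*x**3/3 + 5*x**2/2.
Then F(3) - F(1) = (180) - (16/3) = 524/3.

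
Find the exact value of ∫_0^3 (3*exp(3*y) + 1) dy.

An antiderivative is F(y) = exp(3*y) + y.
Then F(3) - F(0) = (3 + exp(9)) - (1) = 2 + exp(9).

2 + exp(9)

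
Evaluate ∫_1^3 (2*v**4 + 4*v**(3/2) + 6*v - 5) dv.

72*sqrt(3)/5 + 546/5

By the power rule, an antiderivative is F(v) = 8*v**(5/2)/5 + 2*v**5/5 + 3*v**2 - 5*v.
Then F(3) - F(1) = (72*sqrt(3)/5 + 546/5) - (0) = 72*sqrt(3)/5 + 546/5.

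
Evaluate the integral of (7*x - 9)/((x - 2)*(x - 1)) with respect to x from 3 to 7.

2*log(3) + 5*log(5)

Factor the denominator: x**2 - 3*x + 2 = (x - 1)(x - 2).
Partial fractions: (7*x - 9)/((x - 2)*(x - 1)) = 2/(x - 1) + 5/(x - 2).
An antiderivative is F(x) = 5*log(x - 2) + 2*log(x - 1).
Then F(7) - F(3) = (2*log(2) + 2*log(3) + 5*log(5)) - (log(4)) = 2*log(3) + 5*log(5).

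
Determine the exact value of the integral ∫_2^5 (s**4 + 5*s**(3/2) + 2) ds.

By the power rule, an antiderivative is F(s) = 2*s**(5/2) + s**5/5 + 2*s.
Then F(5) - F(2) = (50*sqrt(5) + 635) - (52/5 + 8*sqrt(2)) = -8*sqrt(2) + 50*sqrt(5) + 3123/5.

-8*sqrt(2) + 50*sqrt(5) + 3123/5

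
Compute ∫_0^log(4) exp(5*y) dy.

Let u = exp(y), so du = exp(y) dy. When y = 0, u = 1; when y = log(4), u = 4.
The integral becomes ∫ u**4 du from 1 to 4, with antiderivative u**5/5.
Back in y: F(y) = exp(5*y)/5.
Then F(log(4)) - F(0) = (1024/5) - (1/5) = 1023/5.

1023/5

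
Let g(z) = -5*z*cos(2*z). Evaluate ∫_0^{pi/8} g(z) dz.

-5*sqrt(2)/8 - 5*sqrt(2)*pi/32 + 5/4

Integrate by parts once (u = z, dv = -5*cos(2*z) dz).
An antiderivative is F(z) = -5*z*sin(2*z)/2 - 5*cos(2*z)/4.
Then F(pi/8) - F(0) = (5*sqrt(2)*(-4 - pi)/32) - (-5/4) = -5*sqrt(2)/8 - 5*sqrt(2)*pi/32 + 5/4.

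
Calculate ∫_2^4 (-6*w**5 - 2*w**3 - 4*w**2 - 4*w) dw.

-12752/3

By the power rule, an antiderivative is F(w) = -w**6 - w**4/2 - 4*w**3/3 - 2*w**2.
Then F(4) - F(2) = (-13024/3) - (-272/3) = -12752/3.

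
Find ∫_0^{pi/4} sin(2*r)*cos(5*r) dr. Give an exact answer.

-5*sqrt(2)/42 - 2/21

Use the identity sin(2*r)cos(5*r) = [sin(7*r) + sin(-3*r)]/2.
An antiderivative is F(r) = cos(3*r)/6 - cos(7*r)/14.
Then F(pi/4) - F(0) = (-5*sqrt(2)/42) - (2/21) = -5*sqrt(2)/42 - 2/21.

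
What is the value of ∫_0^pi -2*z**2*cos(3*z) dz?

Integrate by parts twice (u = z^2, dv = -2*cos(3*z) dz).
An antiderivative is F(z) = -2*z**2*sin(3*z)/3 - 4*z*cos(3*z)/9 + 4*sin(3*z)/27.
Then F(pi) - F(0) = (4*pi/9) - (0) = 4*pi/9.

4*pi/9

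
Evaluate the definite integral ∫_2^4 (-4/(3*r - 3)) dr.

An antiderivative is F(r) = -4*log(3*r - 3)/3.
Then F(4) - F(2) = (-8*log(3)/3) - (-4*log(3)/3) = -4*log(3)/3.

-4*log(3)/3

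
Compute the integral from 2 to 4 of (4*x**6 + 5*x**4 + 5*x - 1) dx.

72164/7

By the power rule, an antiderivative is F(x) = 4*x**7/7 + x**5 + 5*x**2/2 - x.
Then F(4) - F(2) = (72956/7) - (792/7) = 72164/7.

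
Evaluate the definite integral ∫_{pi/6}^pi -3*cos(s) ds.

3/2

An antiderivative is F(s) = -3*sin(s).
Then F(pi) - F(pi/6) = (0) - (-3/2) = 3/2.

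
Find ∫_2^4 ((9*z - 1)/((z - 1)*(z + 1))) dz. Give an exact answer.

-log(3) + 5*log(5)

Factor the denominator: z**2 - 1 = (z + 1)(z - 1).
Partial fractions: (9*z - 1)/((z - 1)*(z + 1)) = 5/(z + 1) + 4/(z - 1).
An antiderivative is F(z) = 4*log(z - 1) + 5*log(z + 1).
Then F(4) - F(2) = (4*log(3) + 5*log(5)) - (5*log(3)) = -log(3) + 5*log(5).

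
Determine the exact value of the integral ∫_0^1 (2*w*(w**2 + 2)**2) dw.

Let u = w**2 + 2, so du = 2*w dw. When w = 0, u = 2; when w = 1, u = 3.
The integral becomes ∫ u**2 du from 2 to 3, with antiderivative u**3/3.
Back in w: F(w) = (w**2 + 2)**3/3.
Then F(1) - F(0) = (9) - (8/3) = 19/3.

19/3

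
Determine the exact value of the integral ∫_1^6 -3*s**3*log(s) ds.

-972*log(3) - 972*log(2) + 3885/16

Integrate by parts once (u = ln s, dv = -3*s**3 ds).
An antiderivative is F(s) = -3*s**4*(4*log(s) - 1)/16.
Then F(6) - F(1) = (-972*log(3) - 972*log(2) + 243) - (3/16) = -972*log(3) - 972*log(2) + 3885/16.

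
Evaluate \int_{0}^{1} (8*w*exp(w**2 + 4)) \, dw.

Let u = w**2 + 4, so du = 2*w dw. When w = 0, u = 4; when w = 1, u = 5.
The integral becomes 4·∫ exp(u) du from 4 to 5, with antiderivative 4*exp(u).
Back in w: F(w) = 4*exp(w**2 + 4).
Then F(1) - F(0) = (4*exp(5)) - (4*exp(4)) = -4*(1 - exp(1))*exp(4).

-4*(1 - exp(1))*exp(4)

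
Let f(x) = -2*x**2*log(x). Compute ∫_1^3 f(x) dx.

52/9 - 18*log(3)

Integrate by parts once (u = ln x, dv = -2*x**2 dx).
An antiderivative is F(x) = -2*x**3*(3*log(x) - 1)/9.
Then F(3) - F(1) = (6 - 18*log(3)) - (2/9) = 52/9 - 18*log(3).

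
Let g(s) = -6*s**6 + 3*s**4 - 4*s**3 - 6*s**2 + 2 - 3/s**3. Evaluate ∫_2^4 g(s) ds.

-15329211/1120

By the power rule, an antiderivative is F(s) = -6*s**7/7 + 3*s**5/5 - s**4 - 2*s**3 + 2*s + 3/(2*s**2).
Then F(4) - F(2) = (-15461527/1120) - (-33079/280) = -15329211/1120.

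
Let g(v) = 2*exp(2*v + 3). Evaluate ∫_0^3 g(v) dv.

-exp(3) + exp(9)

Let u = 2*v + 3, so du = 2 dv. When v = 0, u = 3; when v = 3, u = 9.
The integral becomes ∫ exp(u) du from 3 to 9, with antiderivative exp(u).
Back in v: F(v) = exp(2*v + 3).
Then F(3) - F(0) = (exp(9)) - (exp(3)) = -exp(3) + exp(9).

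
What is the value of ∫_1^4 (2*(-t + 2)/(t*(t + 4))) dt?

Factor the denominator: t**2 + 4*t = (t + 4)t.
Partial fractions: 2*(-t + 2)/(t*(t + 4)) = -3/(t + 4) + 1/t.
An antiderivative is F(t) = log(t) - 3*log(t + 4).
Then F(4) - F(1) = (-7*log(2)) - (-3*log(5)) = -7*log(2) + 3*log(5).

-7*log(2) + 3*log(5)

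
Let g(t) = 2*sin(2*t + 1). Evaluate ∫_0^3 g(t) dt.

-cos(7) + cos(1)

Let u = 2*t + 1, so du = 2 dt. When t = 0, u = 1; when t = 3, u = 7.
The integral becomes ∫ sin(u) du from 1 to 7, with antiderivative -cos(u).
Back in t: F(t) = -cos(2*t + 1).
Then F(3) - F(0) = (-cos(7)) - (-cos(1)) = -cos(7) + cos(1).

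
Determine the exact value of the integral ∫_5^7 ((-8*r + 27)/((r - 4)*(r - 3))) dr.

Factor the denominator: r**2 - 7*r + 12 = (r - 3)(r - 4).
Partial fractions: (-8*r + 27)/((r - 4)*(r - 3)) = -3/(r - 3) - 5/(r - 4).
An antiderivative is F(r) = -5*log(r - 4) - 3*log(r - 3).
Then F(7) - F(5) = (-5*log(3) - 6*log(2)) - (-log(8)) = -5*log(3) - 3*log(2).

-5*log(3) - 3*log(2)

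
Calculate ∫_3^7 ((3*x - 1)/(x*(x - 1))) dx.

Factor the denominator: x**2 - x = x(x - 1).
Partial fractions: (3*x - 1)/(x*(x - 1)) = 1/x + 2/(x - 1).
An antiderivative is F(x) = log(x) + 2*log(x - 1).
Then F(7) - F(3) = (2*log(2) + log(7) + 2*log(3)) - (log(12)) = log(21).

log(21)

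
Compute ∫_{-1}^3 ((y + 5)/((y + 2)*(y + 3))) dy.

-2*log(3) + 3*log(5)

Factor the denominator: y**2 + 5*y + 6 = (y + 3)(y + 2).
Partial fractions: (y + 5)/((y + 2)*(y + 3)) = -2/(y + 3) + 3/(y + 2).
An antiderivative is F(y) = 3*log(y + 2) - 2*log(y + 3).
Then F(3) - F(-1) = (-2*log(3) - 2*log(2) + 3*log(5)) - (-log(4)) = -2*log(3) + 3*log(5).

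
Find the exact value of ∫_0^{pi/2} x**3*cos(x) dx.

Integrate by parts 3 times (u = x^3, dv = cos(x) dx).
An antiderivative is F(x) = x**3*sin(x) + 3*x**2*cos(x) - 6*x*sin(x) - 6*cos(x).
Then F(pi/2) - F(0) = (pi*(-24 + pi**2)/8) - (-6) = -3*pi + pi**3/8 + 6.

-3*pi + pi**3/8 + 6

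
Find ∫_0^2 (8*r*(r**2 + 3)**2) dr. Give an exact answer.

Let u = r**2 + 3, so du = 2*r dr. When r = 0, u = 3; when r = 2, u = 7.
The integral becomes 4·∫ u**2 du from 3 to 7, with antiderivative 4*u**3/3.
Back in r: F(r) = 4*(r**2 + 3)**3/3.
Then F(2) - F(0) = (1372/3) - (36) = 1264/3.

1264/3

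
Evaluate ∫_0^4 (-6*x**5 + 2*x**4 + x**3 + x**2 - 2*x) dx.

By the power rule, an antiderivative is F(x) = -x**6 + 2*x**5/5 + x**4/4 + x**3/3 - x**2.
Then F(4) - F(0) = (-54256/15) - (0) = -54256/15.

-54256/15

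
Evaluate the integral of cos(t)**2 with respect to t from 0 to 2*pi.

Use the identity cos^2(t) = (1 + cos(2*t))/2.
An antiderivative is F(t) = t/2 + sin(2*t)/4.
Then F(2*pi) - F(0) = (pi) - (0) = pi.

pi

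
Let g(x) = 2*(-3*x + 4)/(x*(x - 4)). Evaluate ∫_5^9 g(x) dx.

Factor the denominator: x**2 - 4*x = x(x - 4).
Partial fractions: 2*(-3*x + 4)/(x*(x - 4)) = -2/x - 4/(x - 4).
An antiderivative is F(x) = -2*log(x) - 4*log(x - 4).
Then F(9) - F(5) = (-4*log(5) - 4*log(3)) - (-log(25)) = -4*log(3) - 2*log(5).

-4*log(3) - 2*log(5)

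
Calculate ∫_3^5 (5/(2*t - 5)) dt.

An antiderivative is F(t) = 5*log(2*t - 5)/2.
Then F(5) - F(3) = (5*log(5)/2) - (0) = 5*log(5)/2.

5*log(5)/2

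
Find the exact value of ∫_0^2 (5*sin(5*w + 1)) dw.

Let u = 5*w + 1, so du = 5 dw. When w = 0, u = 1; when w = 2, u = 11.
The integral becomes ∫ sin(u) du from 1 to 11, with antiderivative -cos(u).
Back in w: F(w) = -cos(5*w + 1).
Then F(2) - F(0) = (-cos(11)) - (-cos(1)) = -cos(11) + cos(1).

-cos(11) + cos(1)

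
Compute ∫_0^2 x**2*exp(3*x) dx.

Integrate by parts twice (u = x^2, dv = exp(3*x) dx).
An antiderivative is F(x) = (9*x**2 - 6*x + 2)*exp(3*x)/27.
Then F(2) - F(0) = (26*exp(6)/27) - (2/27) = -2/27 + 26*exp(6)/27.

-2/27 + 26*exp(6)/27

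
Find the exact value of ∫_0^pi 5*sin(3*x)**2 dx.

Use the identity sin^2(3*x) = (1 - cos(6*x))/2.
An antiderivative is F(x) = 5*x/2 - 5*sin(6*x)/12.
Then F(pi) - F(0) = (5*pi/2) - (0) = 5*pi/2.

5*pi/2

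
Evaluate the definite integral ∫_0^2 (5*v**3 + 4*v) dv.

28

By the power rule, an antiderivative is F(v) = 5*v**4/4 + 2*v**2.
Then F(2) - F(0) = (28) - (0) = 28.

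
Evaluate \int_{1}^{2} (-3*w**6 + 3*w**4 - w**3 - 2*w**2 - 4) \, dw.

-20263/420

By the power rule, an antiderivative is F(w) = -3*w**7/7 + 3*w**5/5 - w**4/4 - 2*w**3/3 - 4*w.
Then F(2) - F(1) = (-5564/105) - (-1993/420) = -20263/420.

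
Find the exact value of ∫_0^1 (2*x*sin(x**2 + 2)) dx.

Let u = x**2 + 2, so du = 2*x dx. When x = 0, u = 2; when x = 1, u = 3.
The integral becomes ∫ sin(u) du from 2 to 3, with antiderivative -cos(u).
Back in x: F(x) = -cos(x**2 + 2).
Then F(1) - F(0) = (-cos(3)) - (-cos(2)) = cos(2) - cos(3).

cos(2) - cos(3)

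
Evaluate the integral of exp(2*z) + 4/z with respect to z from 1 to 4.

An antiderivative is F(z) = exp(2*z)/2 + 4*log(z).
Then F(4) - F(1) = (8*log(2) + exp(8)/2) - (exp(2)/2) = -exp(2)/2 + 8*log(2) + exp(8)/2.

-exp(2)/2 + 8*log(2) + exp(8)/2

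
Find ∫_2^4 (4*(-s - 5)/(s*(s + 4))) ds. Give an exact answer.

Factor the denominator: s**2 + 4*s = (s + 4)s.
Partial fractions: 4*(-s - 5)/(s*(s + 4)) = 1/(s + 4) - 5/s.
An antiderivative is F(s) = -5*log(s) + log(s + 4).
Then F(4) - F(2) = (-7*log(2)) - (log(3/16)) = -log(24).

-log(24)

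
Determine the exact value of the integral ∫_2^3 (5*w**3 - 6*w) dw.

By the power rule, an antiderivative is F(w) = 5*w**4/4 - 3*w**2.
Then F(3) - F(2) = (297/4) - (8) = 265/4.

265/4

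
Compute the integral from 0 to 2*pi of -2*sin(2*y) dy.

An antiderivative is F(y) = cos(2*y).
Then F(2*pi) - F(0) = (1) - (1) = 0.

0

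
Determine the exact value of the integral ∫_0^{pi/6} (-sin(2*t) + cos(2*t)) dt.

-1/4 + sqrt(3)/4

An antiderivative is F(t) = sin(2*t)/2 + cos(2*t)/2.
Then F(pi/6) - F(0) = (1/4 + sqrt(3)/4) - (1/2) = -1/4 + sqrt(3)/4.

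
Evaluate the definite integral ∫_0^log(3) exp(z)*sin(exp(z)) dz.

cos(1) - cos(3)

Let u = exp(z), so du = exp(z) dz. When z = 0, u = 1; when z = log(3), u = 3.
The integral becomes ∫ sin(u) du from 1 to 3, with antiderivative -cos(u).
Back in z: F(z) = -cos(exp(z)).
Then F(log(3)) - F(0) = (-cos(3)) - (-cos(1)) = cos(1) - cos(3).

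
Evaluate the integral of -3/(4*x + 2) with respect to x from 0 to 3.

-3*log(7)/4

An antiderivative is F(x) = -3*log(4*x + 2)/4.
Then F(3) - F(0) = (-3*log(14)/4) - (-3*log(2)/4) = -3*log(7)/4.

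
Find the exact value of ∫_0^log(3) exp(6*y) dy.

Let u = exp(y), so du = exp(y) dy. When y = 0, u = 1; when y = log(3), u = 3.
The integral becomes ∫ u**5 du from 1 to 3, with antiderivative u**6/6.
Back in y: F(y) = exp(6*y)/6.
Then F(log(3)) - F(0) = (243/2) - (1/6) = 364/3.

364/3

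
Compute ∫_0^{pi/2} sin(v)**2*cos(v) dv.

1/3

Let u = sin(v), so du = cos(v) dv. When v = 0, u = 0; when v = pi/2, u = 1.
The integral becomes ∫ u**2 du from 0 to 1, with antiderivative u**3/3.
Back in v: F(v) = sin(v)**3/3.
Then F(pi/2) - F(0) = (1/3) - (0) = 1/3.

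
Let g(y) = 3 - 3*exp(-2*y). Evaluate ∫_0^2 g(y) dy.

An antiderivative is F(y) = 3*y + 3*exp(-2*y)/2.
Then F(2) - F(0) = (3*exp(-4)/2 + 6) - (3/2) = 3*exp(-4)/2 + 9/2.

3*exp(-4)/2 + 9/2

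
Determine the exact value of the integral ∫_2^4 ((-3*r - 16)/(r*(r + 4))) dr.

-log(12)

Factor the denominator: r**2 + 4*r = (r + 4)r.
Partial fractions: (-3*r - 16)/(r*(r + 4)) = 1/(r + 4) - 4/r.
An antiderivative is F(r) = -4*log(r) + log(r + 4).
Then F(4) - F(2) = (-log(32)) - (log(3/8)) = -log(12).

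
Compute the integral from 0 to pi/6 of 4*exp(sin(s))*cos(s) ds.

-4 + 4*exp(1/2)

Let u = sin(s), so du = cos(s) ds. When s = 0, u = 0; when s = pi/6, u = 1/2.
The integral becomes 4·∫ exp(u) du from 0 to 1/2, with antiderivative 4*exp(u).
Back in s: F(s) = 4*exp(sin(s)).
Then F(pi/6) - F(0) = (4*exp(1/2)) - (4) = -4 + 4*exp(1/2).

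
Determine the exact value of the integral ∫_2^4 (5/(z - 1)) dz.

An antiderivative is F(z) = 5*log(z - 1).
Then F(4) - F(2) = (5*log(3)) - (0) = 5*log(3).

5*log(3)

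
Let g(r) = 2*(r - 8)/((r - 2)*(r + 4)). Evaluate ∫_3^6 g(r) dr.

Factor the denominator: r**2 + 2*r - 8 = (r + 4)(r - 2).
Partial fractions: 2*(r - 8)/((r - 2)*(r + 4)) = 4/(r + 4) - 2/(r - 2).
An antiderivative is F(r) = -2*log(r - 2) + 4*log(r + 4).
Then F(6) - F(3) = (4*log(5)) - (4*log(7)) = -4*log(7) + 4*log(5).

-4*log(7) + 4*log(5)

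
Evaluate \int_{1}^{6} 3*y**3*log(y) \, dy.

-3885/16 + 972*log(2) + 972*log(3)

Integrate by parts once (u = ln y, dv = 3*y**3 dy).
An antiderivative is F(y) = 3*y**4*(4*log(y) - 1)/16.
Then F(6) - F(1) = (-243 + 972*log(2) + 972*log(3)) - (-3/16) = -3885/16 + 972*log(2) + 972*log(3).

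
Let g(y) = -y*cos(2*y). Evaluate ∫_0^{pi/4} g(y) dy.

1/4 - pi/8

Integrate by parts once (u = y, dv = -cos(2*y) dy).
An antiderivative is F(y) = -y*sin(2*y)/2 - cos(2*y)/4.
Then F(pi/4) - F(0) = (-pi/8) - (-1/4) = 1/4 - pi/8.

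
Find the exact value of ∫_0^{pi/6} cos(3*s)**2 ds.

Use the identity cos^2(3*s) = (1 + cos(6*s))/2.
An antiderivative is F(s) = s/2 + sin(6*s)/12.
Then F(pi/6) - F(0) = (pi/12) - (0) = pi/12.

pi/12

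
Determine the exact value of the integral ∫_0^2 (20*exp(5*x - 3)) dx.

Let u = 5*x - 3, so du = 5 dx. When x = 0, u = -3; when x = 2, u = 7.
The integral becomes 4·∫ exp(u) du from -3 to 7, with antiderivative 4*exp(u).
Back in x: F(x) = 4*exp(5*x - 3).
Then F(2) - F(0) = (4*exp(7)) - (4*exp(-3)) = -(4 - 4*exp(10))*exp(-3).

-(4 - 4*exp(10))*exp(-3)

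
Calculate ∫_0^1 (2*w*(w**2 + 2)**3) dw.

65/4

Let u = w**2 + 2, so du = 2*w dw. When w = 0, u = 2; when w = 1, u = 3.
The integral becomes ∫ u**3 du from 2 to 3, with antiderivative u**4/4.
Back in w: F(w) = (w**2 + 2)**4/4.
Then F(1) - F(0) = (81/4) - (4) = 65/4.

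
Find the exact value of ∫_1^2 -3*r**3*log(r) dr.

Integrate by parts once (u = ln r, dv = -3*r**3 dr).
An antiderivative is F(r) = -3*r**4*(4*log(r) - 1)/16.
Then F(2) - F(1) = (3 - 12*log(2)) - (3/16) = 45/16 - 12*log(2).

45/16 - 12*log(2)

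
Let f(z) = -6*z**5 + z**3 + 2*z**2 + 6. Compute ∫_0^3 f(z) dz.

-2691/4

By the power rule, an antiderivative is F(z) = -z**6 + z**4/4 + 2*z**3/3 + 6*z.
Then F(3) - F(0) = (-2691/4) - (0) = -2691/4.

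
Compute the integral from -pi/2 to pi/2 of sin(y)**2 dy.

pi/2

Use the identity sin^2(y) = (1 - cos(2*y))/2.
An antiderivative is F(y) = y/2 - sin(2*y)/4.
Then F(pi/2) - F(-pi/2) = (pi/4) - (-pi/4) = pi/2.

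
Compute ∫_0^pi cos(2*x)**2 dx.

Use the identity cos^2(2*x) = (1 + cos(4*x))/2.
An antiderivative is F(x) = x/2 + sin(4*x)/8.
Then F(pi) - F(0) = (pi/2) - (0) = pi/2.

pi/2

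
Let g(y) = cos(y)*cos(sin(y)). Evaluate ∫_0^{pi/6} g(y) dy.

Let u = sin(y), so du = cos(y) dy. When y = 0, u = 0; when y = pi/6, u = 1/2.
The integral becomes ∫ cos(u) du from 0 to 1/2, with antiderivative sin(u).
Back in y: F(y) = sin(sin(y)).
Then F(pi/6) - F(0) = (sin(1/2)) - (0) = sin(1/2).

sin(1/2)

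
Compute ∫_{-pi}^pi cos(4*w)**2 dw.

Use the identity cos^2(4*w) = (1 + cos(8*w))/2.
An antiderivative is F(w) = w/2 + sin(8*w)/16.
Then F(pi) - F(-pi) = (pi/2) - (-pi/2) = pi.

pi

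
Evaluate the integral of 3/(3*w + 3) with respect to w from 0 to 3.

log(4)

Let u = 3*w + 3, so du = 3 dw. When w = 0, u = 3; when w = 3, u = 12.
The integral becomes ∫ 1/u du from 3 to 12, with antiderivative log(u).
Back in w: F(w) = log(3*w + 3).
Then F(3) - F(0) = (log(12)) - (log(3)) = log(4).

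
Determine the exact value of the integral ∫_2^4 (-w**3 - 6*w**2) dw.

By the power rule, an antiderivative is F(w) = -w**4/4 - 2*w**3.
Then F(4) - F(2) = (-192) - (-20) = -172.

-172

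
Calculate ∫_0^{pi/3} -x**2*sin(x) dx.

-sqrt(3)*pi/3 + pi**2/18 + 1

Integrate by parts twice (u = x^2, dv = -sin(x) dx).
An antiderivative is F(x) = x**2*cos(x) - 2*x*sin(x) - 2*cos(x).
Then F(pi/3) - F(0) = (-sqrt(3)*pi/3 - 1 + pi**2/18) - (-2) = -sqrt(3)*pi/3 + pi**2/18 + 1.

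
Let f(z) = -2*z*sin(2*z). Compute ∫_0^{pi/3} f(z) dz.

-pi/6 - sqrt(3)/4

Integrate by parts once (u = z, dv = -2*sin(2*z) dz).
An antiderivative is F(z) = z*cos(2*z) - sin(2*z)/2.
Then F(pi/3) - F(0) = (-pi/6 - sqrt(3)/4) - (0) = -pi/6 - sqrt(3)/4.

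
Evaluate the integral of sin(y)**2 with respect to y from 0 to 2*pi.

pi

Use the identity sin^2(y) = (1 - cos(2*y))/2.
An antiderivative is F(y) = y/2 - sin(2*y)/4.
Then F(2*pi) - F(0) = (pi) - (0) = pi.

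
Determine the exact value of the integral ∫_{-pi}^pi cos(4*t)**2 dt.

Use the identity cos^2(4*t) = (1 + cos(8*t))/2.
An antiderivative is F(t) = t/2 + sin(8*t)/16.
Then F(pi) - F(-pi) = (pi/2) - (-pi/2) = pi.

pi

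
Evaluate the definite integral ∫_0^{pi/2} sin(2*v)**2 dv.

Use the identity sin^2(2*v) = (1 - cos(4*v))/2.
An antiderivative is F(v) = v/2 - sin(4*v)/8.
Then F(pi/2) - F(0) = (pi/4) - (0) = pi/4.

pi/4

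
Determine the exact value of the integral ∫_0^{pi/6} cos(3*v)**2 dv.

Use the identity cos^2(3*v) = (1 + cos(6*v))/2.
An antiderivative is F(v) = v/2 + sin(6*v)/12.
Then F(pi/6) - F(0) = (pi/12) - (0) = pi/12.

pi/12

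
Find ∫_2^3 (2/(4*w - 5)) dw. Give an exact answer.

-log(3)/2 + log(7)/2

An antiderivative is F(w) = log(4*w - 5)/2.
Then F(3) - F(2) = (log(7)/2) - (log(3)/2) = -log(3)/2 + log(7)/2.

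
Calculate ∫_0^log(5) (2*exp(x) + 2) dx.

An antiderivative is F(x) = 2*x + 2*exp(x).
Then F(log(5)) - F(0) = (2*log(5) + 10) - (2) = 2*log(5) + 8.

2*log(5) + 8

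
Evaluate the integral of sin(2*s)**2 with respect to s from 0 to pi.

Use the identity sin^2(2*s) = (1 - cos(4*s))/2.
An antiderivative is F(s) = s/2 - sin(4*s)/8.
Then F(pi) - F(0) = (pi/2) - (0) = pi/2.

pi/2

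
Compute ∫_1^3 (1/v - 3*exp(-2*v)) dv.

An antiderivative is F(v) = log(v) + 3*exp(-2*v)/2.
Then F(3) - F(1) = (3*exp(-6)/2 + log(3)) - (3*exp(-2)/2) = -3*exp(-2)/2 + 3*exp(-6)/2 + log(3).

-3*exp(-2)/2 + 3*exp(-6)/2 + log(3)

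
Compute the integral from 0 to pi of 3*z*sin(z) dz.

Integrate by parts once (u = z, dv = 3*sin(z) dz).
An antiderivative is F(z) = -3*z*cos(z) + 3*sin(z).
Then F(pi) - F(0) = (3*pi) - (0) = 3*pi.

3*pi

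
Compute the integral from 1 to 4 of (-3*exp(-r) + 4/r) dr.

-3*exp(-1) + 3*exp(-4) + 8*log(2)

An antiderivative is F(r) = 4*log(r) + 3*exp(-r).
Then F(4) - F(1) = (3*exp(-4) + 8*log(2)) - (3*exp(-1)) = -3*exp(-1) + 3*exp(-4) + 8*log(2).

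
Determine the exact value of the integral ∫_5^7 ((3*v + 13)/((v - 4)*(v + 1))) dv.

Factor the denominator: v**2 - 3*v - 4 = (v + 1)(v - 4).
Partial fractions: (3*v + 13)/((v - 4)*(v + 1)) = -2/(v + 1) + 5/(v - 4).
An antiderivative is F(v) = 5*log(v - 4) - 2*log(v + 1).
Then F(7) - F(5) = (-6*log(2) + 5*log(3)) - (-log(36)) = -4*log(2) + 7*log(3).

-4*log(2) + 7*log(3)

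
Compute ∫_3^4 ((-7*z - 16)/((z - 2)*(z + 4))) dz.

-11*log(2) + 2*log(7)

Factor the denominator: z**2 + 2*z - 8 = (z + 4)(z - 2).
Partial fractions: (-7*z - 16)/((z - 2)*(z + 4)) = -2/(z + 4) - 5/(z - 2).
An antiderivative is F(z) = -5*log(z - 2) - 2*log(z + 4).
Then F(4) - F(3) = (-11*log(2)) - (-log(49)) = -11*log(2) + 2*log(7).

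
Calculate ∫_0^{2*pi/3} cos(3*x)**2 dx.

pi/3

Use the identity cos^2(3*x) = (1 + cos(6*x))/2.
An antiderivative is F(x) = x/2 + sin(6*x)/12.
Then F(2*pi/3) - F(0) = (pi/3) - (0) = pi/3.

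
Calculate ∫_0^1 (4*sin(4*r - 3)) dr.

cos(3) - cos(1)

Let u = 4*r - 3, so du = 4 dr. When r = 0, u = -3; when r = 1, u = 1.
The integral becomes ∫ sin(u) du from -3 to 1, with antiderivative -cos(u).
Back in r: F(r) = -cos(4*r - 3).
Then F(1) - F(0) = (-cos(1)) - (-cos(3)) = cos(3) - cos(1).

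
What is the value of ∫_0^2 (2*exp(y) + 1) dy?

An antiderivative is F(y) = y + 2*exp(y).
Then F(2) - F(0) = (2 + 2*exp(2)) - (2) = 2*exp(2).

2*exp(2)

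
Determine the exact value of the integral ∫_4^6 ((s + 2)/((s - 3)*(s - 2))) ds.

-4*log(2) + 5*log(3)

Factor the denominator: s**2 - 5*s + 6 = (s - 2)(s - 3).
Partial fractions: (s + 2)/((s - 3)*(s - 2)) = -4/(s - 2) + 5/(s - 3).
An antiderivative is F(s) = 5*log(s - 3) - 4*log(s - 2).
Then F(6) - F(4) = (-8*log(2) + 5*log(3)) - (-log(16)) = -4*log(2) + 5*log(3).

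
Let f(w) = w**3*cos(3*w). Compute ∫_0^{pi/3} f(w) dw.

4/27 - pi**2/27

Integrate by parts 3 times (u = w^3, dv = cos(3*w) dw).
An antiderivative is F(w) = w**3*sin(3*w)/3 + w**2*cos(3*w)/3 - 2*w*sin(3*w)/9 - 2*cos(3*w)/27.
Then F(pi/3) - F(0) = (2/27 - pi**2/27) - (-2/27) = 4/27 - pi**2/27.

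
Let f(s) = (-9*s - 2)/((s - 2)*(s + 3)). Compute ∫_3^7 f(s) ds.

-9*log(5) + 5*log(3)

Factor the denominator: s**2 + s - 6 = (s + 3)(s - 2).
Partial fractions: (-9*s - 2)/((s - 2)*(s + 3)) = -5/(s + 3) - 4/(s - 2).
An antiderivative is F(s) = -4*log(s - 2) - 5*log(s + 3).
Then F(7) - F(3) = (-9*log(5) - 5*log(2)) - (-5*log(3) - 5*log(2)) = -9*log(5) + 5*log(3).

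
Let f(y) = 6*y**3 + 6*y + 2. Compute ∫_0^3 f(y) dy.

By the power rule, an antiderivative is F(y) = 3*y**4/2 + 3*y**2 + 2*y.
Then F(3) - F(0) = (309/2) - (0) = 309/2.

309/2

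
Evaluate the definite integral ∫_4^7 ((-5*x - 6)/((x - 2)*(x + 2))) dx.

-4*log(5) - log(3) + 5*log(2)

Factor the denominator: x**2 - 4 = (x + 2)(x - 2).
Partial fractions: (-5*x - 6)/((x - 2)*(x + 2)) = -1/(x + 2) - 4/(x - 2).
An antiderivative is F(x) = -4*log(x - 2) - log(x + 2).
Then F(7) - F(4) = (-4*log(5) - 2*log(3)) - (-log(96)) = -4*log(5) - log(3) + 5*log(2).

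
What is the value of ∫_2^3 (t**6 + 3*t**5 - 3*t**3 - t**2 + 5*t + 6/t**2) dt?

49145/84

By the power rule, an antiderivative is F(t) = t**7/7 + t**6/2 - 3*t**4/4 - t**3/3 + 5*t**2/2 - 6/t.
Then F(3) - F(2) = (17575/28) - (895/21) = 49145/84.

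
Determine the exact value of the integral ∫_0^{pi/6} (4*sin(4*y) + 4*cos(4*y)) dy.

sqrt(3)/2 + 3/2

An antiderivative is F(y) = sin(4*y) - cos(4*y).
Then F(pi/6) - F(0) = (1/2 + sqrt(3)/2) - (-1) = sqrt(3)/2 + 3/2.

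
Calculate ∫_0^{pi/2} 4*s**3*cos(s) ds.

Integrate by parts 3 times (u = s^3, dv = 4*cos(s) ds).
An antiderivative is F(s) = 4*s**3*sin(s) + 12*s**2*cos(s) - 24*s*sin(s) - 24*cos(s).
Then F(pi/2) - F(0) = (pi*(-24 + pi**2)/2) - (-24) = -12*pi + pi**3/2 + 24.

-12*pi + pi**3/2 + 24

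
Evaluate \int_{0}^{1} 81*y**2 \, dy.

27

Let u = 3*y, so du = 3 dy. When y = 0, u = 0; when y = 1, u = 3.
The integral becomes 3·∫ u**2 du from 0 to 3, with antiderivative u**3.
Back in y: F(y) = 27*y**3.
Then F(1) - F(0) = (27) - (0) = 27.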